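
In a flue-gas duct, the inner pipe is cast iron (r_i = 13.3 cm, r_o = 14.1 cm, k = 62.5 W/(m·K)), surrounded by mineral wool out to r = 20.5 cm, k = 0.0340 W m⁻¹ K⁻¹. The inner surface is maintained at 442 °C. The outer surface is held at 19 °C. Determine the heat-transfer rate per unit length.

Q' = 241 W/m

Resistance network (inner→outer):
  R'_cast iron = ln(0.141/0.133)/(2πk) = 0.05841/(2π·62.5) = 1.487×10^-4 m·K/W
  R'_mineral wool = ln(0.205/0.141)/(2πk) = 0.3743/(2π·0.0340) = 1.752 m·K/W
ΣR = 1.487×10^-4 + 1.752 = 1.752 m·K/W
Q' = ΔT/ΣR = (442 °C − 19 °C)/1.752 = 241 W/m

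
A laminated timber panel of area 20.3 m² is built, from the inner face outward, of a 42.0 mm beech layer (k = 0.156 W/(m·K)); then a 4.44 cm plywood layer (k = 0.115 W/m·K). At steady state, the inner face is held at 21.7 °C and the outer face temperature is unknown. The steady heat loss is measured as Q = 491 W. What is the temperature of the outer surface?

T_out = 5.85 °C

Sum the resistances:
  R_beech = L/(kA) = 0.0420/(0.156·20.3) = 0.01326 K/W
  R_plywood = L/(kA) = 0.0444/(0.115·20.3) = 0.01902 K/W
ΣR = 0.03228 K/W
ΔT = Q·ΣR = 491 × 0.03228 = 15.85 K
Heat flows outward, so T_out = T_in − ΔT = 21.7 − 15.85 = 5.85 °C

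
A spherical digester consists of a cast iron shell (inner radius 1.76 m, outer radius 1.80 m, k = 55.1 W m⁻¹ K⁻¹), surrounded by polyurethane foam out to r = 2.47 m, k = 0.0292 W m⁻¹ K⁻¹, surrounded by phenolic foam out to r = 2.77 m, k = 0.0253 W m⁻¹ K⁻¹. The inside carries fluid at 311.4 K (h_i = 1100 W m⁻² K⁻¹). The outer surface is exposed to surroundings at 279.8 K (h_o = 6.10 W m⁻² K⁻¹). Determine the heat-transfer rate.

Resistance network (inner→outer):
  R_conv,in = 1/(4πr²h) = 1/(4π·1.76²·1100) = 2.335×10^-5 K/W
  R_cast iron = (1/1.76 − 1/1.80)/(4πk) = 0.01263/(4π·55.1) = 1.824×10^-5 K/W
  R_polyurethane foam = (1/1.80 − 1/2.47)/(4πk) = 0.1507/(4π·0.0292) = 0.4107 K/W
  R_phenolic foam = (1/2.47 − 1/2.77)/(4πk) = 0.04385/(4π·0.0253) = 0.1379 K/W
  R_conv,out = 1/(4πr²h) = 1/(4π·2.77²·6.10) = 0.001700 K/W
ΣR = 2.335×10^-5 + 1.824×10^-5 + 0.4107 + 0.1379 + 0.001700 = 0.5503 K/W
Q = ΔT/ΣR = (311.4 K − 279.8 K)/0.5503 = 57.4 W

Q = 57.4 W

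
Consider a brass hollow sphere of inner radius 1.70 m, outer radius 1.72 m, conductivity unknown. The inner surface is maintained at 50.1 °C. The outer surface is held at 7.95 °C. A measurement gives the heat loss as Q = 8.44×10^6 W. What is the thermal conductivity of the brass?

k = 109 W/m·K

ΣR = ΔT/Q = |50.1 − 7.95|/8.44×10^6 = 4.994×10^-6 K/W
(1/r₁−1/r₂)/(4πk) = 4.994×10^-6 ⇒ k = 0.006840/(4π·4.994×10^-6) = 109 W/m·K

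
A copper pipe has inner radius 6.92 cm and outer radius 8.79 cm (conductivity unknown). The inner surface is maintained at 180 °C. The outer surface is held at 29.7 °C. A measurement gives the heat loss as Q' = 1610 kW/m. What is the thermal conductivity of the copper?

k = 408 W/m·K

ΣR = ΔT/Q' = |180 − 29.7|/1.61×10^6 = 9.335×10^-5 m·K/W
ln(r₂/r₁)/(2πk) = 9.335×10^-5 ⇒ k = 0.2392/(2π·9.335×10^-5) = 408 W/m·K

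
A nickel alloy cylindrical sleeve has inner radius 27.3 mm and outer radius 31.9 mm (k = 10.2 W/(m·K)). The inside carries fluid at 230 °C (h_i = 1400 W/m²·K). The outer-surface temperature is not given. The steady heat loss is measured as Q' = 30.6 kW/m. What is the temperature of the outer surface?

T_out = 28.2 °C

Sum the resistances:
  R'_conv,in = 1/(2πr h) = 1/(2π·0.0273·1400) = 0.004164 m·K/W
  R'_nickel alloy = ln(0.0319/0.0273)/(2πk) = 0.1557/(2π·10.2) = 0.002430 m·K/W
ΣR = 0.006594 m·K/W
ΔT = Q'·ΣR = 30600 × 0.006594 = 201.8 K
Heat flows outward, so T_out = T_in − ΔT = 230 − 201.8 = 28.2 °C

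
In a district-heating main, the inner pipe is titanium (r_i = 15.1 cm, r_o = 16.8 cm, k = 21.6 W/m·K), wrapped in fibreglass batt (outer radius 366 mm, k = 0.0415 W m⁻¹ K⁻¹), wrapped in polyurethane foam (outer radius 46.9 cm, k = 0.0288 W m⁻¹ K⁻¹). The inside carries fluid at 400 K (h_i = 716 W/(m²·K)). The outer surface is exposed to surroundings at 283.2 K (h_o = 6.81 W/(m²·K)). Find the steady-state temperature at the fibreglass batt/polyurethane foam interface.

T = 320.8 K

Series thermal resistances, inner to outer:
  R'_conv,in = 1/(2πr h) = 1/(2π·0.151·716) = 0.001472 m·K/W
  R'_titanium = ln(0.168/0.151)/(2πk) = 0.1067/(2π·21.6) = 7.861×10^-4 m·K/W
  R'_fibreglass batt = ln(0.366/0.168)/(2πk) = 0.7787/(2π·0.0415) = 2.986 m·K/W
  R'_polyurethane foam = ln(0.469/0.366)/(2πk) = 0.2480/(2π·0.0288) = 1.370 m·K/W
  R'_conv,out = 1/(2πr h) = 1/(2π·0.469·6.81) = 0.04983 m·K/W
ΣR = 0.001472 + 7.861×10^-4 + 2.986 + 1.370 + 0.04983 = 4.408 m·K/W
Q' = ΔT/ΣR = (400 K − 283.2 K)/4.408 = 26.50 W/m
From the inner boundary to the fibreglass batt/polyurethane foam interface, ΣR_partial = 2.988 m·K/W.
T_interface = T_in − Q'·ΣR_partial = 400 K − (26.50)(2.988) = 320.8 K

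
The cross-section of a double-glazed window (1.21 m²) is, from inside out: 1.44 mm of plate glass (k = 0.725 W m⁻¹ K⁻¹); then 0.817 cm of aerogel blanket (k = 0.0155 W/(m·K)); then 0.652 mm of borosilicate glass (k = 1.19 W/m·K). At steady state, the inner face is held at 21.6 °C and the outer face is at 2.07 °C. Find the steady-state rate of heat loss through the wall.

Treat each layer as a resistance in series:
  R_plate glass = L/(kA) = 0.00144/(0.725·1.21) = 0.001641 K/W
  R_aerogel blanket = L/(kA) = 0.00817/(0.0155·1.21) = 0.4356 K/W
  R_borosilicate glass = L/(kA) = 6.52×10^-4/(1.19·1.21) = 4.528×10^-4 K/W
ΣR = 0.001641 + 0.4356 + 4.528×10^-4 = 0.4377 K/W
Q = ΔT/ΣR = (21.6 °C − 2.07 °C)/0.4377 = 44.6 W

Q = 44.6 W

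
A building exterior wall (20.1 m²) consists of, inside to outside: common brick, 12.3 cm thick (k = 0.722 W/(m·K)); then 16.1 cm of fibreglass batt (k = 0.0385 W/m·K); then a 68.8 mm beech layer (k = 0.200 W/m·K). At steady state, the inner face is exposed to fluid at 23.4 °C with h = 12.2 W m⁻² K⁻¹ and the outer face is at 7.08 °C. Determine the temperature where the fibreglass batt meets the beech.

Resistance network (inner→outer):
  R_conv,in = 1/(hA) = 1/(12.2·20.1) = 0.004078 K/W
  R_common brick = L/(kA) = 0.123/(0.722·20.1) = 0.008476 K/W
  R_fibreglass batt = L/(kA) = 0.161/(0.0385·20.1) = 0.2081 K/W
  R_beech = L/(kA) = 0.0688/(0.200·20.1) = 0.01711 K/W
ΣR = 0.004078 + 0.008476 + 0.2081 + 0.01711 = 0.2378 K/W
Q = ΔT/ΣR = (23.4 °C − 7.08 °C)/0.2378 = 68.63 W
From the inner boundary to the fibreglass batt/beech interface, ΣR_partial = 0.2207 K/W.
T_interface = T_in − Q·ΣR_partial = 23.4 °C − (68.63)(0.2207) = 8.25 °C

T = 8.25 °C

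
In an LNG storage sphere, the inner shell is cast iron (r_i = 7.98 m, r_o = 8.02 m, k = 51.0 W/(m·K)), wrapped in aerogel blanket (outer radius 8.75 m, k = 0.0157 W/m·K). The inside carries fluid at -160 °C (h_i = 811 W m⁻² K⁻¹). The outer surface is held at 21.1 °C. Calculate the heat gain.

Series thermal resistances, inner to outer:
  R_conv,in = 1/(4πr²h) = 1/(4π·7.98²·811) = 1.541×10^-6 K/W
  R_cast iron = (1/7.98 − 1/8.02)/(4πk) = 6.250×10^-4/(4π·51.0) = 9.752×10^-7 K/W
  R_aerogel blanket = (1/8.02 − 1/8.75)/(4πk) = 0.01040/(4π·0.0157) = 0.05273 K/W
ΣR = 1.541×10^-6 + 9.752×10^-7 + 0.05273 = 0.05273 K/W
Q = ΔT/ΣR = (-160 °C − 21.1 °C)/0.05273 = -3430 W
(Negative Q ⇒ heat flows inward; heat gain = 3430 W.)

Q = 3430 W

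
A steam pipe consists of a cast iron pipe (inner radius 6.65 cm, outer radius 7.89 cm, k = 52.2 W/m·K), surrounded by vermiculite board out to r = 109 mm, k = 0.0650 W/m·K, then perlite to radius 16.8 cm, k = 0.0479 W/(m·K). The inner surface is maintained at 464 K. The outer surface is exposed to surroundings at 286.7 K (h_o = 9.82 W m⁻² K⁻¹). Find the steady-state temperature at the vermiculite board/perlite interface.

Series thermal resistances, inner to outer:
  R'_cast iron = ln(0.0789/0.0665)/(2πk) = 0.1710/(2π·52.2) = 5.213×10^-4 m·K/W
  R'_vermiculite board = ln(0.109/0.0789)/(2πk) = 0.3232/(2π·0.0650) = 0.7913 m·K/W
  R'_perlite = ln(0.168/0.109)/(2πk) = 0.4326/(2π·0.0479) = 1.437 m·K/W
  R'_conv,out = 1/(2πr h) = 1/(2π·0.168·9.82) = 0.09647 m·K/W
ΣR = 5.213×10^-4 + 0.7913 + 1.437 + 0.09647 = 2.325 m·K/W
Q' = ΔT/ΣR = (464 K − 286.7 K)/2.325 = 76.26 W/m
From the inner boundary to the vermiculite board/perlite interface, ΣR_partial = 0.7918 m·K/W.
T_interface = T_in − Q'·ΣR_partial = 464 K − (76.26)(0.7918) = 404 K

T = 404 K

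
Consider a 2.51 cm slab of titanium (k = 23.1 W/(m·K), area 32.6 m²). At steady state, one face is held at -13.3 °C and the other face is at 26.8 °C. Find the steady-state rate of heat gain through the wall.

Q = 1200 kW

Q = kA·ΔT/L = 23.1 × 32.6 × |-13.3 °C − 26.8 °C| / 0.0251 = 1.20×10^6 W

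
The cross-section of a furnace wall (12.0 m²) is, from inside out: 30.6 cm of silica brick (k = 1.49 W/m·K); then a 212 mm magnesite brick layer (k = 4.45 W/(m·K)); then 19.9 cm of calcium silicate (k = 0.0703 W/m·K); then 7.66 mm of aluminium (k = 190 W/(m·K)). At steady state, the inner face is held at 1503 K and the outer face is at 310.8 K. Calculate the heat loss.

Q = 4640 W

Series thermal resistances, inner to outer:
  R_silica brick = L/(kA) = 0.306/(1.49·12.0) = 0.01711 K/W
  R_magnesite brick = L/(kA) = 0.212/(4.45·12.0) = 0.003970 K/W
  R_calcium silicate = L/(kA) = 0.199/(0.0703·12.0) = 0.2359 K/W
  R_aluminium = L/(kA) = 0.00766/(190·12.0) = 3.360×10^-6 K/W
ΣR = 0.01711 + 0.003970 + 0.2359 + 3.360×10^-6 = 0.2570 K/W
Q = ΔT/ΣR = (1503 K − 310.8 K)/0.2570 = 4640 W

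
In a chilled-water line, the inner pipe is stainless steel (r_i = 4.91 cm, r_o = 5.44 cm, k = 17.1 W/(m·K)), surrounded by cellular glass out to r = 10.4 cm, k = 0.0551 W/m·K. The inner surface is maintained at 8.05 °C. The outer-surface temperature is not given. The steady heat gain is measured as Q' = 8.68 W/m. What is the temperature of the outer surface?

T_out = 24.3 °C

Sum the resistances:
  R'_stainless steel = ln(0.0544/0.0491)/(2πk) = 0.1025/(2π·17.1) = 9.540×10^-4 m·K/W
  R'_cellular glass = ln(0.104/0.0544)/(2πk) = 0.6480/(2π·0.0551) = 1.872 m·K/W
ΣR = 1.873 m·K/W
ΔT = Q'·ΣR = 8.68 × 1.873 = 16.26 K
Heat flows inward, so T_out = T_in + ΔT = 8.05 + 16.26 = 24.3 °C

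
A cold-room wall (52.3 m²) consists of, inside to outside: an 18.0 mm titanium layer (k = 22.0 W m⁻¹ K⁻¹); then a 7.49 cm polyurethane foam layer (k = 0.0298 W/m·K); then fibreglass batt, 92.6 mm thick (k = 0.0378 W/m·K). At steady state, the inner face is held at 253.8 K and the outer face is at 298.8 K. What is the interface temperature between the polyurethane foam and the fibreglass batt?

Treat each layer as a resistance in series:
  R_titanium = L/(kA) = 0.0180/(22.0·52.3) = 1.564×10^-5 K/W
  R_polyurethane foam = L/(kA) = 0.0749/(0.0298·52.3) = 0.04806 K/W
  R_fibreglass batt = L/(kA) = 0.0926/(0.0378·52.3) = 0.04684 K/W
ΣR = 1.564×10^-5 + 0.04806 + 0.04684 = 0.09492 K/W
Q = ΔT/ΣR = (253.8 K − 298.8 K)/0.09492 = -474.1 W
From the inner boundary to the polyurethane foam/fibreglass batt interface, ΣR_partial = 0.04808 K/W.
T_interface = T_in − Q·ΣR_partial = 253.8 K − (-474.1)(0.04808) = 276.59 K

T = 276.59 K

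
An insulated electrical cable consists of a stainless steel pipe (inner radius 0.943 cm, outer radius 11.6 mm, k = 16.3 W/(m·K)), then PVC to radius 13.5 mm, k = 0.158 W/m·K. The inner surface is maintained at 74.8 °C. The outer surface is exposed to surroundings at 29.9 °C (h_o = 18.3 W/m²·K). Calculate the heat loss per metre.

Q' = 56.2 W/m

Treat each layer as a resistance in series:
  R'_stainless steel = ln(0.0116/0.00943)/(2πk) = 0.2071/(2π·16.3) = 0.002022 m·K/W
  R'_PVC = ln(0.0135/0.0116)/(2πk) = 0.1517/(2π·0.158) = 0.1528 m·K/W
  R'_conv,out = 1/(2πr h) = 1/(2π·0.0135·18.3) = 0.6442 m·K/W
ΣR = 0.002022 + 0.1528 + 0.6442 = 0.7990 m·K/W
Q' = ΔT/ΣR = (74.8 °C − 29.9 °C)/0.7990 = 56.2 W/m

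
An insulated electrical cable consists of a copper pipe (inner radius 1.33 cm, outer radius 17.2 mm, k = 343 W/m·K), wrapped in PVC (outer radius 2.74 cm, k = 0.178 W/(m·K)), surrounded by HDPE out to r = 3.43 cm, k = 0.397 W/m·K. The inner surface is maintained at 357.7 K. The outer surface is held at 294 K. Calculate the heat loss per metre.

Q' = 126 W/m

Series thermal resistances, inner to outer:
  R'_copper = ln(0.0172/0.0133)/(2πk) = 0.2571/(2π·343) = 1.193×10^-4 m·K/W
  R'_PVC = ln(0.0274/0.0172)/(2πk) = 0.4656/(2π·0.178) = 0.4163 m·K/W
  R'_HDPE = ln(0.0343/0.0274)/(2πk) = 0.2246/(2π·0.397) = 0.09004 m·K/W
ΣR = 1.193×10^-4 + 0.4163 + 0.09004 = 0.5065 m·K/W
Q' = ΔT/ΣR = (357.7 K − 294 K)/0.5065 = 126 W/m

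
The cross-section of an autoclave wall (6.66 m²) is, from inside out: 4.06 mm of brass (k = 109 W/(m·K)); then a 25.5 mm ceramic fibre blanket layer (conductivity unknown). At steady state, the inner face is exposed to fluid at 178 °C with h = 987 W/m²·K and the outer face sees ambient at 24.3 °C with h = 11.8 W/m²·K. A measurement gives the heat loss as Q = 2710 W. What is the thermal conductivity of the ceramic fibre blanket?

k = 0.0873 W/m·K

ΣR = ΔT/Q = |178 − 24.3|/2710 = 0.05672 K/W
Known resistances:
  R_conv,in = 1/(hA) = 1/(987·6.66) = 1.521×10^-4 K/W
  R_brass = L/(kA) = 0.00406/(109·6.66) = 5.593×10^-6 K/W
  R_conv,out = 1/(hA) = 1/(11.8·6.66) = 0.01272 K/W
R_ceramic fibre blanket = ΣR − ΣR_known = 0.05672 − 0.01288 = 0.04384 K/W
L/(kA) = 0.04384 ⇒ k = 0.0255/(0.04384·6.66) = 0.0873 W/m·K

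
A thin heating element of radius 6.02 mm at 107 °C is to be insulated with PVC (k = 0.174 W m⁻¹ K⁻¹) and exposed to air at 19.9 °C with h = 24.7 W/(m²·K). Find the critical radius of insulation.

r_cr = 0.704 cm

For a cylinder, r_cr = k_ins/h = 0.174/24.7 = 0.00704 m = 0.704 cm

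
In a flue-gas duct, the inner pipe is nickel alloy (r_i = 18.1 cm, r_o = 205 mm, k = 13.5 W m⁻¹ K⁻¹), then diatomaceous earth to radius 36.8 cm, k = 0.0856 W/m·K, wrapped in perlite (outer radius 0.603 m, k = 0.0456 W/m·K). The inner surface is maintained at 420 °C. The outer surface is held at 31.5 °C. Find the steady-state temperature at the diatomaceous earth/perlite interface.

T = 270 °C

Resistance network (inner→outer):
  R'_nickel alloy = ln(0.205/0.181)/(2πk) = 0.1245/(2π·13.5) = 0.001468 m·K/W
  R'_diatomaceous earth = ln(0.368/0.205)/(2πk) = 0.5851/(2π·0.0856) = 1.088 m·K/W
  R'_perlite = ln(0.603/0.368)/(2πk) = 0.4938/(2π·0.0456) = 1.724 m·K/W
ΣR = 0.001468 + 1.088 + 1.724 = 2.813 m·K/W
Q' = ΔT/ΣR = (420 °C − 31.5 °C)/2.813 = 138.1 W/m
From the inner boundary to the diatomaceous earth/perlite interface, ΣR_partial = 1.089 m·K/W.
T_interface = T_in − Q'·ΣR_partial = 420 °C − (138.1)(1.089) = 270 °C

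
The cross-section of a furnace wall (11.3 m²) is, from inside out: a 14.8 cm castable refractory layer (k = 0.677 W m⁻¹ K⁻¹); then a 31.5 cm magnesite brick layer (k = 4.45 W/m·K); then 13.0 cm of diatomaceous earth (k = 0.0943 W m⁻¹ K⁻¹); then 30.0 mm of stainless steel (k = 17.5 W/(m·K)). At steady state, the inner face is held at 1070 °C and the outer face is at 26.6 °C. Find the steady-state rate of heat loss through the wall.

Q = 7060 W

Series thermal resistances, inner to outer:
  R_castable refractory = L/(kA) = 0.148/(0.677·11.3) = 0.01935 K/W
  R_magnesite brick = L/(kA) = 0.315/(4.45·11.3) = 0.006264 K/W
  R_diatomaceous earth = L/(kA) = 0.130/(0.0943·11.3) = 0.1220 K/W
  R_stainless steel = L/(kA) = 0.0300/(17.5·11.3) = 1.517×10^-4 K/W
ΣR = 0.01935 + 0.006264 + 0.1220 + 1.517×10^-4 = 0.1478 K/W
Q = ΔT/ΣR = (1070 °C − 26.6 °C)/0.1478 = 7060 W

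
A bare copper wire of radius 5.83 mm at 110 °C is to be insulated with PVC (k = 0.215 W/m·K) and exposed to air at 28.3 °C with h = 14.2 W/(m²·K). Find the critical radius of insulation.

r_cr = 1.51 cm

For a cylinder, r_cr = k_ins/h = 0.215/14.2 = 0.0151 m = 1.51 cm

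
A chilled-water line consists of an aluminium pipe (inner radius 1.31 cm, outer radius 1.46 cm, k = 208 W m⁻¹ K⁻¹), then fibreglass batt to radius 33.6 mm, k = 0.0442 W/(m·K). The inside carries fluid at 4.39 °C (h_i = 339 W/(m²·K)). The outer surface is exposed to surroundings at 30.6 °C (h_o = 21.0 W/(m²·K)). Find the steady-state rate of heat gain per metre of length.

Q' = 8.03 W/m

Series thermal resistances, inner to outer:
  R'_conv,in = 1/(2πr h) = 1/(2π·0.0131·339) = 0.03584 m·K/W
  R'_aluminium = ln(0.0146/0.0131)/(2πk) = 0.1084/(2π·208) = 8.295×10^-5 m·K/W
  R'_fibreglass batt = ln(0.0336/0.0146)/(2πk) = 0.8335/(2π·0.0442) = 3.001 m·K/W
  R'_conv,out = 1/(2πr h) = 1/(2π·0.0336·21.0) = 0.2256 m·K/W
ΣR = 0.03584 + 8.295×10^-5 + 3.001 + 0.2256 = 3.263 m·K/W
Q' = ΔT/ΣR = (4.39 °C − 30.6 °C)/3.263 = -8.03 W/m
(Negative Q' ⇒ heat flows inward; heat gain = 8.03 W/m.)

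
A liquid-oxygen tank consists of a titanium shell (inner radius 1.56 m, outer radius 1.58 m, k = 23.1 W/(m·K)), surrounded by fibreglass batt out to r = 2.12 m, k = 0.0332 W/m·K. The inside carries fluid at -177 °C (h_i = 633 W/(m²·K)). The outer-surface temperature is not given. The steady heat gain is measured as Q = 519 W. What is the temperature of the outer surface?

T_out = 23.6 °C

Sum the resistances:
  R_conv,in = 1/(4πr²h) = 1/(4π·1.56²·633) = 5.166×10^-5 K/W
  R_titanium = (1/1.56 − 1/1.58)/(4πk) = 0.008114/(4π·23.1) = 2.795×10^-5 K/W
  R_fibreglass batt = (1/1.58 − 1/2.12)/(4πk) = 0.1612/(4π·0.0332) = 0.3864 K/W
ΣR = 0.3865 K/W
ΔT = Q·ΣR = 519 × 0.3865 = 200.6 K
Heat flows inward, so T_out = T_in + ΔT = -177 + 200.6 = 23.6 °C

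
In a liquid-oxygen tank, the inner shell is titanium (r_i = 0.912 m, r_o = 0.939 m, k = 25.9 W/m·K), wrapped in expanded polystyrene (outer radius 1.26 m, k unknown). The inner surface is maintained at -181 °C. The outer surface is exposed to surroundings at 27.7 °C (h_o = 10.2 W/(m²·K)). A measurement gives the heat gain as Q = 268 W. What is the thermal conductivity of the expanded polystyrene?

ΣR = ΔT/Q = |-181 − 27.7|/268 = 0.7787 K/W
Known resistances:
  R_titanium = (1/0.912 − 1/0.939)/(4πk) = 0.03153/(4π·25.9) = 9.687×10^-5 K/W
  R_conv,out = 1/(4πr²h) = 1/(4π·1.26²·10.2) = 0.004914 K/W
R_expanded polystyrene = ΣR − ΣR_known = 0.7787 − 0.005011 = 0.7737 K/W
(1/r₁−1/r₂)/(4πk) = 0.7737 ⇒ k = 0.2713/(4π·0.7737) = 0.0279 W/m·K

k = 0.0279 W/m·K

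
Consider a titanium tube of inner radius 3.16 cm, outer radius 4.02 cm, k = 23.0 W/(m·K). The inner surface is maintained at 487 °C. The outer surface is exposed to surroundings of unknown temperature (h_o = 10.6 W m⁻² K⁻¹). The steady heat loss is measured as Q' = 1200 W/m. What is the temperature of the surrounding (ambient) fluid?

Sum the resistances:
  R'_titanium = ln(0.0402/0.0316)/(2πk) = 0.2407/(2π·23.0) = 0.001666 m·K/W
  R'_conv,out = 1/(2πr h) = 1/(2π·0.0402·10.6) = 0.3735 m·K/W
ΣR = 0.3752 m·K/W
ΔT = Q'·ΣR = 1200 × 0.3752 = 450.2 K
Heat flows outward, so T_out = T_in − ΔT = 487 − 450.2 = 36.8 °C

T_out = 36.8 °C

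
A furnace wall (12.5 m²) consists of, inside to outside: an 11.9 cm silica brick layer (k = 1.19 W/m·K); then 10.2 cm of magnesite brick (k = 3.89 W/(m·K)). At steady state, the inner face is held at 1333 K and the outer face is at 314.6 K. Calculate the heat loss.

Q = 101 kW

Treat each layer as a resistance in series:
  R_silica brick = L/(kA) = 0.119/(1.19·12.5) = 0.008000 K/W
  R_magnesite brick = L/(kA) = 0.102/(3.89·12.5) = 0.002098 K/W
ΣR = 0.008000 + 0.002098 = 0.01010 K/W
Q = ΔT/ΣR = (1333 K − 314.6 K)/0.01010 = 1.01×10^5 W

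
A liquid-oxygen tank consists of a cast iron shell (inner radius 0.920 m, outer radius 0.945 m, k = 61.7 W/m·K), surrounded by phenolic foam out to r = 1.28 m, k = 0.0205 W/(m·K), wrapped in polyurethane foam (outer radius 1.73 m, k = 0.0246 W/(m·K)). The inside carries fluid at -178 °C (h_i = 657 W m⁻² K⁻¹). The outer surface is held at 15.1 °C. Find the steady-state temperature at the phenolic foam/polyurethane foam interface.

T = -58.2 °C

Resistance network (inner→outer):
  R_conv,in = 1/(4πr²h) = 1/(4π·0.920²·657) = 1.431×10^-4 K/W
  R_cast iron = (1/0.920 − 1/0.945)/(4πk) = 0.02876/(4π·61.7) = 3.709×10^-5 K/W
  R_phenolic foam = (1/0.945 − 1/1.28)/(4πk) = 0.2770/(4π·0.0205) = 1.075 K/W
  R_polyurethane foam = (1/1.28 − 1/1.73)/(4πk) = 0.2032/(4π·0.0246) = 0.6574 K/W
ΣR = 1.431×10^-4 + 3.709×10^-5 + 1.075 + 0.6574 = 1.733 K/W
Q = ΔT/ΣR = (-178 °C − 15.1 °C)/1.733 = -111.4 W
From the inner boundary to the phenolic foam/polyurethane foam interface, ΣR_partial = 1.075 K/W.
T_interface = T_in − Q·ΣR_partial = -178 °C − (-111.4)(1.075) = -58.2 °C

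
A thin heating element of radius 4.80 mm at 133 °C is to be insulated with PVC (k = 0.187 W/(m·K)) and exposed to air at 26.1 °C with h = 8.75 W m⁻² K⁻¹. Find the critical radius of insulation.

r_cr = 2.14 cm

For a cylinder, r_cr = k_ins/h = 0.187/8.75 = 0.0214 m = 2.14 cm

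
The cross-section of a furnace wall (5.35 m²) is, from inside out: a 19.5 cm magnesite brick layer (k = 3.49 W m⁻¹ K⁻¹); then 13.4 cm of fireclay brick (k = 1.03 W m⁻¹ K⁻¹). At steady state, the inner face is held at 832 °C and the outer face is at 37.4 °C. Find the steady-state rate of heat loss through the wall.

Treat each layer as a resistance in series:
  R_magnesite brick = L/(kA) = 0.195/(3.49·5.35) = 0.01044 K/W
  R_fireclay brick = L/(kA) = 0.134/(1.03·5.35) = 0.02432 K/W
ΣR = 0.01044 + 0.02432 = 0.03476 K/W
Q = ΔT/ΣR = (832 °C − 37.4 °C)/0.03476 = 22900 W

Q = 22.9 kW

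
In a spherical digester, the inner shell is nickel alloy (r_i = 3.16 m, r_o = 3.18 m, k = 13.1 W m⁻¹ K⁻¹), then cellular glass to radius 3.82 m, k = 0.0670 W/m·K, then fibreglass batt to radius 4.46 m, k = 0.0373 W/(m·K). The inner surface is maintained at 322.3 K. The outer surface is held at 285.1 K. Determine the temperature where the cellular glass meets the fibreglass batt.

T = 306.0 K

Resistance network (inner→outer):
  R_nickel alloy = (1/3.16 − 1/3.18)/(4πk) = 0.001990/(4π·13.1) = 1.209×10^-5 K/W
  R_cellular glass = (1/3.18 − 1/3.82)/(4πk) = 0.05269/(4π·0.0670) = 0.06258 K/W
  R_fibreglass batt = (1/3.82 − 1/4.46)/(4πk) = 0.03756/(4π·0.0373) = 0.08014 K/W
ΣR = 1.209×10^-5 + 0.06258 + 0.08014 = 0.1427 K/W
Q = ΔT/ΣR = (322.3 K − 285.1 K)/0.1427 = 260.7 W
From the inner boundary to the cellular glass/fibreglass batt interface, ΣR_partial = 0.06259 K/W.
T_interface = T_in − Q·ΣR_partial = 322.3 K − (260.7)(0.06259) = 306.0 K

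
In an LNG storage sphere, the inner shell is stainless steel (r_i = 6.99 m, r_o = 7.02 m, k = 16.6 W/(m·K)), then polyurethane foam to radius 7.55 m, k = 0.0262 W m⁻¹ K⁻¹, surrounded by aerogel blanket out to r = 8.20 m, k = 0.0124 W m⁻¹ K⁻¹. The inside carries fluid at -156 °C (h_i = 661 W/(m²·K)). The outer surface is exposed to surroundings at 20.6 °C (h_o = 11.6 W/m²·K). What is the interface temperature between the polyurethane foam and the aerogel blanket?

Treat each layer as a resistance in series:
  R_conv,in = 1/(4πr²h) = 1/(4π·6.99²·661) = 2.464×10^-6 K/W
  R_stainless steel = (1/6.99 − 1/7.02)/(4πk) = 6.114×10^-4/(4π·16.6) = 2.931×10^-6 K/W
  R_polyurethane foam = (1/7.02 − 1/7.55)/(4πk) = 0.01000/(4π·0.0262) = 0.03037 K/W
  R_aerogel blanket = (1/7.55 − 1/8.20)/(4πk) = 0.01050/(4π·0.0124) = 0.06738 K/W
  R_conv,out = 1/(4πr²h) = 1/(4π·8.20²·11.6) = 1.020×10^-4 K/W
ΣR = 2.464×10^-6 + 2.931×10^-6 + 0.03037 + 0.06738 + 1.020×10^-4 = 0.09786 K/W
Q = ΔT/ΣR = (-156 °C − 20.6 °C)/0.09786 = -1805 W
From the inner boundary to the polyurethane foam/aerogel blanket interface, ΣR_partial = 0.03038 K/W.
T_interface = T_in − Q·ΣR_partial = -156 °C − (-1805)(0.03038) = -101 °C

T = -101 °C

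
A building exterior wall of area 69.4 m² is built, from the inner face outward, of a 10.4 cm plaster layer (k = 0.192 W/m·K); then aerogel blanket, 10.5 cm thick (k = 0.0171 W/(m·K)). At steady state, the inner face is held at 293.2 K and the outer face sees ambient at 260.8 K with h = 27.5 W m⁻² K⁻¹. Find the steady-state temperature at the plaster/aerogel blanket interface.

Resistance network (inner→outer):
  R_plaster = L/(kA) = 0.104/(0.192·69.4) = 0.007805 K/W
  R_aerogel blanket = L/(kA) = 0.105/(0.0171·69.4) = 0.08848 K/W
  R_conv,out = 1/(hA) = 1/(27.5·69.4) = 5.240×10^-4 K/W
ΣR = 0.007805 + 0.08848 + 5.240×10^-4 = 0.09681 K/W
Q = ΔT/ΣR = (293.2 K − 260.8 K)/0.09681 = 334.7 W
From the inner boundary to the plaster/aerogel blanket interface, ΣR_partial = 0.007805 K/W.
T_interface = T_in − Q·ΣR_partial = 293.2 K − (334.7)(0.007805) = 290.6 K

T = 290.6 K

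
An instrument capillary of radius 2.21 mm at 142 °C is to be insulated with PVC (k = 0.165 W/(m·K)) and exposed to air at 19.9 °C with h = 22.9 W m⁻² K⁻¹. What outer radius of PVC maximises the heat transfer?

r_cr = 0.721 cm

For a cylinder, r_cr = k_ins/h = 0.165/22.9 = 0.00721 m = 0.721 cm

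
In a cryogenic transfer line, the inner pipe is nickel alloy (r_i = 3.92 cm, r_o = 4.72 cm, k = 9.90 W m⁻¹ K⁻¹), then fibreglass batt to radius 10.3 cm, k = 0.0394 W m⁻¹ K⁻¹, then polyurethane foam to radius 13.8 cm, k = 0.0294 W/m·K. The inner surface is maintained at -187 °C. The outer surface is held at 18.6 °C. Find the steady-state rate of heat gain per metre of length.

Treat each layer as a resistance in series:
  R'_nickel alloy = ln(0.0472/0.0392)/(2πk) = 0.1857/(2π·9.90) = 0.002986 m·K/W
  R'_fibreglass batt = ln(0.103/0.0472)/(2πk) = 0.7803/(2π·0.0394) = 3.152 m·K/W
  R'_polyurethane foam = ln(0.138/0.103)/(2πk) = 0.2925/(2π·0.0294) = 1.584 m·K/W
ΣR = 0.002986 + 3.152 + 1.584 = 4.739 m·K/W
Q' = ΔT/ΣR = (-187 °C − 18.6 °C)/4.739 = -43.4 W/m
(Negative Q' ⇒ heat flows inward; heat gain = 43.4 W/m.)

Q' = 43.4 W/m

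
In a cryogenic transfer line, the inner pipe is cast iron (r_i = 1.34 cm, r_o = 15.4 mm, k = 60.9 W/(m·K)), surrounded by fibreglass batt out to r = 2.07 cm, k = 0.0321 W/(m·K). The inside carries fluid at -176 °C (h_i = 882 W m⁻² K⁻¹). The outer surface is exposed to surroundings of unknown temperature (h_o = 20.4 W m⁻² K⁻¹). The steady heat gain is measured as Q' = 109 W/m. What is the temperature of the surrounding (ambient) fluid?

T_out = 26.4 °C

Series resistances:
  R'_conv,in = 1/(2πr h) = 1/(2π·0.0134·882) = 0.01347 m·K/W
  R'_cast iron = ln(0.0154/0.0134)/(2πk) = 0.1391/(2π·60.9) = 3.636×10^-4 m·K/W
  R'_fibreglass batt = ln(0.0207/0.0154)/(2πk) = 0.2958/(2π·0.0321) = 1.466 m·K/W
  R'_conv,out = 1/(2πr h) = 1/(2π·0.0207·20.4) = 0.3769 m·K/W
ΣR = 1.857 m·K/W
ΔT = Q'·ΣR = 109 × 1.857 = 202.4 K
Heat flows inward, so T_out = T_in + ΔT = -176 + 202.4 = 26.4 °C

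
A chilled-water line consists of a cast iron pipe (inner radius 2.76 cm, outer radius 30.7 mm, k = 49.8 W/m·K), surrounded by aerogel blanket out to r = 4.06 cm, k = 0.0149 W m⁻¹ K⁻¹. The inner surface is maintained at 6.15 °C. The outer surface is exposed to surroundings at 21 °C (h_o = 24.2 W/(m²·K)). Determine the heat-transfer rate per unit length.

Series thermal resistances, inner to outer:
  R'_cast iron = ln(0.0307/0.0276)/(2πk) = 0.1064/(2π·49.8) = 3.402×10^-4 m·K/W
  R'_aerogel blanket = ln(0.0406/0.0307)/(2πk) = 0.2795/(2π·0.0149) = 2.986 m·K/W
  R'_conv,out = 1/(2πr h) = 1/(2π·0.0406·24.2) = 0.1620 m·K/W
ΣR = 3.402×10^-4 + 2.986 + 0.1620 = 3.148 m·K/W
Q' = ΔT/ΣR = (6.15 °C − 21 °C)/3.148 = -4.72 W/m
(Negative Q' ⇒ heat flows inward; heat gain = 4.72 W/m.)

Q' = 4.72 W/m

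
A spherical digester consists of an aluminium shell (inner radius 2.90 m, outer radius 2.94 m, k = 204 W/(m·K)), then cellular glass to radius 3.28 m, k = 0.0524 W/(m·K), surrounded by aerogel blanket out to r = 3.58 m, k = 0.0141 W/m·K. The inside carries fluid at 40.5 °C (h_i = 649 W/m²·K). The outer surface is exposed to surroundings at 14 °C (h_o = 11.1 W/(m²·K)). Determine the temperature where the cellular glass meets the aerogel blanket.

T = 33.3 °C

Resistance network (inner→outer):
  R_conv,in = 1/(4πr²h) = 1/(4π·2.90²·649) = 1.458×10^-5 K/W
  R_aluminium = (1/2.90 − 1/2.94)/(4πk) = 0.004692/(4π·204) = 1.830×10^-6 K/W
  R_cellular glass = (1/2.94 − 1/3.28)/(4πk) = 0.03526/(4π·0.0524) = 0.05354 K/W
  R_aerogel blanket = (1/3.28 − 1/3.58)/(4πk) = 0.02555/(4π·0.0141) = 0.1442 K/W
  R_conv,out = 1/(4πr²h) = 1/(4π·3.58²·11.1) = 5.594×10^-4 K/W
ΣR = 1.458×10^-5 + 1.830×10^-6 + 0.05354 + 0.1442 + 5.594×10^-4 = 0.1983 K/W
Q = ΔT/ΣR = (40.5 °C − 14 °C)/0.1983 = 133.6 W
From the inner boundary to the cellular glass/aerogel blanket interface, ΣR_partial = 0.05356 K/W.
T_interface = T_in − Q·ΣR_partial = 40.5 °C − (133.6)(0.05356) = 33.3 °C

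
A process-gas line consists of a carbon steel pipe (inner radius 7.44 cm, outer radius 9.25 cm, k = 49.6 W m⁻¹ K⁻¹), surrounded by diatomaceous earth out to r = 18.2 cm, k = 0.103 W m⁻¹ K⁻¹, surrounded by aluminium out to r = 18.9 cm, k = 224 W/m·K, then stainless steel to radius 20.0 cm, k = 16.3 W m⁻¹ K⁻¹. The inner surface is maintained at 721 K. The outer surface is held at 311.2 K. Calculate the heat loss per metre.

Q' = 391 W/m

Resistance network (inner→outer):
  R'_carbon steel = ln(0.0925/0.0744)/(2πk) = 0.2178/(2π·49.6) = 6.987×10^-4 m·K/W
  R'_diatomaceous earth = ln(0.182/0.0925)/(2πk) = 0.6768/(2π·0.103) = 1.046 m·K/W
  R'_aluminium = ln(0.189/0.182)/(2πk) = 0.03774/(2π·224) = 2.681×10^-5 m·K/W
  R'_stainless steel = ln(0.200/0.189)/(2πk) = 0.05657/(2π·16.3) = 5.524×10^-4 m·K/W
ΣR = 6.987×10^-4 + 1.046 + 2.681×10^-5 + 5.524×10^-4 = 1.047 m·K/W
Q' = ΔT/ΣR = (721 K − 311.2 K)/1.047 = 391 W/m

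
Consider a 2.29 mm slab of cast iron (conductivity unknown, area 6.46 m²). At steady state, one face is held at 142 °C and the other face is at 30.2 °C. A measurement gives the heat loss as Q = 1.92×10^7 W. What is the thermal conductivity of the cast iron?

ΣR = ΔT/Q = |142 − 30.2|/1.92×10^7 = 5.823×10^-6 K/W
L/(kA) = 5.823×10^-6 ⇒ k = 0.00229/(5.823×10^-6·6.46) = 60.9 W/m·K

k = 60.9 W/m·K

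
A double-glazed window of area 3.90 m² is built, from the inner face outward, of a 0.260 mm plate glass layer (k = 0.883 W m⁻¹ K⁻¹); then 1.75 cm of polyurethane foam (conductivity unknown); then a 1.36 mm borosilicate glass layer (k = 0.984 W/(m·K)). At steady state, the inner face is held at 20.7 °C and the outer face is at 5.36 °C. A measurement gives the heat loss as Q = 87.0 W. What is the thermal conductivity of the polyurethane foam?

k = 0.0255 W/m·K

ΣR = ΔT/Q = |20.7 − 5.36|/87.0 = 0.1763 K/W
Known resistances:
  R_plate glass = L/(kA) = 2.60×10^-4/(0.883·3.90) = 7.550×10^-5 K/W
  R_borosilicate glass = L/(kA) = 0.00136/(0.984·3.90) = 3.544×10^-4 K/W
R_polyurethane foam = ΣR − ΣR_known = 0.1763 − 4.299×10^-4 = 0.1759 K/W
L/(kA) = 0.1759 ⇒ k = 0.0175/(0.1759·3.90) = 0.0255 W/m·K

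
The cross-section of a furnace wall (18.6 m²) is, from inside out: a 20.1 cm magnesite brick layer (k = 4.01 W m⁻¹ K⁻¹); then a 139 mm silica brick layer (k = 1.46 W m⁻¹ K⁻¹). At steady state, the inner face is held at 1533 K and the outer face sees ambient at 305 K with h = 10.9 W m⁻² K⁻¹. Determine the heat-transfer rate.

Series thermal resistances, inner to outer:
  R_magnesite brick = L/(kA) = 0.201/(4.01·18.6) = 0.002695 K/W
  R_silica brick = L/(kA) = 0.139/(1.46·18.6) = 0.005119 K/W
  R_conv,out = 1/(hA) = 1/(10.9·18.6) = 0.004932 K/W
ΣR = 0.002695 + 0.005119 + 0.004932 = 0.01275 K/W
Q = ΔT/ΣR = (1533 K − 305 K)/0.01275 = 96300 W

Q = 96300 W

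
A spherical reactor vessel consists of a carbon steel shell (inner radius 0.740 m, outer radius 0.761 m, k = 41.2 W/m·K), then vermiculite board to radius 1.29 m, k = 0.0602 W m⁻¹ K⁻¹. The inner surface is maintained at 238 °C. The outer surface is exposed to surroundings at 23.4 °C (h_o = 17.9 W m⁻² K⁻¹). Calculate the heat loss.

Resistance network (inner→outer):
  R_carbon steel = (1/0.740 − 1/0.761)/(4πk) = 0.03729/(4π·41.2) = 7.203×10^-5 K/W
  R_vermiculite board = (1/0.761 − 1/1.29)/(4πk) = 0.5389/(4π·0.0602) = 0.7123 K/W
  R_conv,out = 1/(4πr²h) = 1/(4π·1.29²·17.9) = 0.002672 K/W
ΣR = 7.203×10^-5 + 0.7123 + 0.002672 = 0.7150 K/W
Q = ΔT/ΣR = (238 °C − 23.4 °C)/0.7150 = 300 W

Q = 300 W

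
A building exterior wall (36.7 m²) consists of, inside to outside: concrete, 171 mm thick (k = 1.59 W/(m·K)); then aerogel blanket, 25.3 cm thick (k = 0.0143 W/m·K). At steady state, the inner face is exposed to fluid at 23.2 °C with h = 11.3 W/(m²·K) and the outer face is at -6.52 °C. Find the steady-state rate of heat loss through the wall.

Q = 61.0 W

Series thermal resistances, inner to outer:
  R_conv,in = 1/(hA) = 1/(11.3·36.7) = 0.002411 K/W
  R_concrete = L/(kA) = 0.171/(1.59·36.7) = 0.002930 K/W
  R_aerogel blanket = L/(kA) = 0.253/(0.0143·36.7) = 0.4821 K/W
ΣR = 0.002411 + 0.002930 + 0.4821 = 0.4874 K/W
Q = ΔT/ΣR = (23.2 °C − -6.52 °C)/0.4874 = 61.0 W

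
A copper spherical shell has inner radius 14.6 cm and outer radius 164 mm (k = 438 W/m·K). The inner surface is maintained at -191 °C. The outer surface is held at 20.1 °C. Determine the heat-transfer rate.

Q = 1550 kW

Q = 4πk·ΔT/(1/r₁ − 1/r₂) = 4π × 438 × 211.1 / (1/0.146 − 1/0.164) = 1.55×10^6 W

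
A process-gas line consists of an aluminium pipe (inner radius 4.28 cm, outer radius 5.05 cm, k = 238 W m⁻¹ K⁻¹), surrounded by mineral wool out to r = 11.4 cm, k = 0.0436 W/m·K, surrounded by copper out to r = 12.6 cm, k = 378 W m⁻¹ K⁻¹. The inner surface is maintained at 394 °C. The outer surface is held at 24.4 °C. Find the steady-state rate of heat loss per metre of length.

Q' = 124 W/m

Series thermal resistances, inner to outer:
  R'_aluminium = ln(0.0505/0.0428)/(2πk) = 0.1654/(2π·238) = 1.106×10^-4 m·K/W
  R'_mineral wool = ln(0.114/0.0505)/(2πk) = 0.8142/(2π·0.0436) = 2.972 m·K/W
  R'_copper = ln(0.126/0.114)/(2πk) = 0.1001/(2π·378) = 4.214×10^-5 m·K/W
ΣR = 1.106×10^-4 + 2.972 + 4.214×10^-5 = 2.972 m·K/W
Q' = ΔT/ΣR = (394 °C − 24.4 °C)/2.972 = 124 W/m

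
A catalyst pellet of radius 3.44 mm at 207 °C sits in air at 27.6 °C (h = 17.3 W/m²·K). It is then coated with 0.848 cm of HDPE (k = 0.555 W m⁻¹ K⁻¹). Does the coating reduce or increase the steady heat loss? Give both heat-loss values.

Critical radius for a sphere: r_cr = 2k/h = 0.0642 m = 6.42 cm.
Outer radius after coating: r₂ = 0.00344 + 0.00848 = 0.01192 m.
Since r₁ < r_cr and r₂ ≤ r_cr, the coating moves toward the maximum at r_cr — heat loss rises.
Bare: R = 1/(4πr₁²h) = 388.7 K/W; Q = 179.4/388.7 = 0.462 W.
Coated: R = R_cond + R_conv = 62.03 K/W; Q = 179.4/62.03 = 2.89 W.

increases: 0.462 → 2.89 W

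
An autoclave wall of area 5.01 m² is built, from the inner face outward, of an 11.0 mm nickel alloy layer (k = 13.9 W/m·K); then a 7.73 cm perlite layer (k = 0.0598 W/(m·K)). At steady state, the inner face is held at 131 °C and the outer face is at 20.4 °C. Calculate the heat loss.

Q = 428 W

Resistance network (inner→outer):
  R_nickel alloy = L/(kA) = 0.0110/(13.9·5.01) = 1.580×10^-4 K/W
  R_perlite = L/(kA) = 0.0773/(0.0598·5.01) = 0.2580 K/W
ΣR = 1.580×10^-4 + 0.2580 = 0.2582 K/W
Q = ΔT/ΣR = (131 °C − 20.4 °C)/0.2582 = 428 W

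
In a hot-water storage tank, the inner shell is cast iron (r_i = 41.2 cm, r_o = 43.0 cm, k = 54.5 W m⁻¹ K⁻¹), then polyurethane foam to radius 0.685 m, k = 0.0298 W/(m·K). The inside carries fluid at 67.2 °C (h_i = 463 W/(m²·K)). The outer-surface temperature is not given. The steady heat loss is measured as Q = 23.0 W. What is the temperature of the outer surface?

T_out = 14.0 °C

Sum the resistances:
  R_conv,in = 1/(4πr²h) = 1/(4π·0.412²·463) = 0.001013 K/W
  R_cast iron = (1/0.412 − 1/0.430)/(4πk) = 0.1016/(4π·54.5) = 1.484×10^-4 K/W
  R_polyurethane foam = (1/0.430 − 1/0.685)/(4πk) = 0.8657/(4π·0.0298) = 2.312 K/W
ΣR = 2.313 K/W
ΔT = Q·ΣR = 23.0 × 2.313 = 53.20 K
Heat flows outward, so T_out = T_in − ΔT = 67.2 − 53.20 = 14.0 °C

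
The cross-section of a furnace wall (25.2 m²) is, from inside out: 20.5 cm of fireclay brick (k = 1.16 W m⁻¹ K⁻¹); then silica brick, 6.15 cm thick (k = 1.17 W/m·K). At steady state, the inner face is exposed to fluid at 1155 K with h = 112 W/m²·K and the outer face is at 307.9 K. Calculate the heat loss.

Treat each layer as a resistance in series:
  R_conv,in = 1/(hA) = 1/(112·25.2) = 3.543×10^-4 K/W
  R_fireclay brick = L/(kA) = 0.205/(1.16·25.2) = 0.007013 K/W
  R_silica brick = L/(kA) = 0.0615/(1.17·25.2) = 0.002086 K/W
ΣR = 3.543×10^-4 + 0.007013 + 0.002086 = 0.009453 K/W
Q = ΔT/ΣR = (1155 K − 307.9 K)/0.009453 = 89600 W

Q = 89.6 kW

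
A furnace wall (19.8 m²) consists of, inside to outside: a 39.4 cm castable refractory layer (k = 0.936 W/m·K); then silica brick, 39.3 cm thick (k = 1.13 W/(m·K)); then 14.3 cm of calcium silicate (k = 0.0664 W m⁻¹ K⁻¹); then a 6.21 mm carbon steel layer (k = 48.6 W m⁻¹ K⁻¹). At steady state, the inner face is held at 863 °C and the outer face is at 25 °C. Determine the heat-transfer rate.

Q = 5.68 kW

Treat each layer as a resistance in series:
  R_castable refractory = L/(kA) = 0.394/(0.936·19.8) = 0.02126 K/W
  R_silica brick = L/(kA) = 0.393/(1.13·19.8) = 0.01757 K/W
  R_calcium silicate = L/(kA) = 0.143/(0.0664·19.8) = 0.1088 K/W
  R_carbon steel = L/(kA) = 0.00621/(48.6·19.8) = 6.453×10^-6 K/W
ΣR = 0.02126 + 0.01757 + 0.1088 + 6.453×10^-6 = 0.1476 K/W
Q = ΔT/ΣR = (863 °C − 25 °C)/0.1476 = 5680 W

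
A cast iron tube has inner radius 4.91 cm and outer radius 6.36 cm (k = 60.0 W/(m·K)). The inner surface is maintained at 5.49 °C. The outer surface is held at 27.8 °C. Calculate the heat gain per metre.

Q' = 32.5 kW/m

Q' = 2πk·ΔT/ln(r₂/r₁) = 2π × 60.0 × 22.31 / ln(0.0636/0.0491) = 32500 W/m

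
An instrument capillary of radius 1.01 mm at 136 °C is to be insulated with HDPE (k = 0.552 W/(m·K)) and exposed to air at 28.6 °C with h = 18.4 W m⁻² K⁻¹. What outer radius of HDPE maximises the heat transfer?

r_cr = 3.00 cm

For a cylinder, r_cr = k_ins/h = 0.552/18.4 = 0.0300 m = 3.00 cm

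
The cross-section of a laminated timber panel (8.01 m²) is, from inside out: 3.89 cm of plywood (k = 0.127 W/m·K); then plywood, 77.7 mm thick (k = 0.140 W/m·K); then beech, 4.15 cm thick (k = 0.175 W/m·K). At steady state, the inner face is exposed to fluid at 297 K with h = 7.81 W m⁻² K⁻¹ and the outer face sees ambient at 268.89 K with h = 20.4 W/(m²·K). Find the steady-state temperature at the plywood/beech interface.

T = 275.20 K

Treat each layer as a resistance in series:
  R_conv,in = 1/(hA) = 1/(7.81·8.01) = 0.01599 K/W
  R_plywood = L/(kA) = 0.0389/(0.127·8.01) = 0.03824 K/W
  R_plywood = L/(kA) = 0.0777/(0.140·8.01) = 0.06929 K/W
  R_beech = L/(kA) = 0.0415/(0.175·8.01) = 0.02961 K/W
  R_conv,out = 1/(hA) = 1/(20.4·8.01) = 0.006120 K/W
ΣR = 0.01599 + 0.03824 + 0.06929 + 0.02961 + 0.006120 = 0.1593 K/W
Q = ΔT/ΣR = (297 K − 268.89 K)/0.1593 = 176.5 W
From the inner boundary to the plywood/beech interface, ΣR_partial = 0.1235 K/W.
T_interface = T_in − Q·ΣR_partial = 297 K − (176.5)(0.1235) = 275.20 K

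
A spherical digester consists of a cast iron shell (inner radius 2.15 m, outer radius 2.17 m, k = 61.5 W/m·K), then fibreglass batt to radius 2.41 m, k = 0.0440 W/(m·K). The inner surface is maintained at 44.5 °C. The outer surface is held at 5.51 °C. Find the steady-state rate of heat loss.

Q = 470 W

Resistance network (inner→outer):
  R_cast iron = (1/2.15 − 1/2.17)/(4πk) = 0.004287/(4π·61.5) = 5.547×10^-6 K/W
  R_fibreglass batt = (1/2.17 − 1/2.41)/(4πk) = 0.04589/(4π·0.0440) = 0.08300 K/W
ΣR = 5.547×10^-6 + 0.08300 = 0.08301 K/W
Q = ΔT/ΣR = (44.5 °C − 5.51 °C)/0.08301 = 470 W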